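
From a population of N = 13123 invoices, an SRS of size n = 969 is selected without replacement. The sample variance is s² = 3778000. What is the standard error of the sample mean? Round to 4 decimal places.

Under SRS without replacement, Var(ȳ) = (1 − f)·s²/n with f = n/N = 969/13123 = 0.07383982.
Var(ȳ) = (1 − 0.07383982)·3778000/969 = 0.92616018·3898.8648 = 3610.9733.
SE(ȳ) = √(3610.9733) = 60.0914.

60.0914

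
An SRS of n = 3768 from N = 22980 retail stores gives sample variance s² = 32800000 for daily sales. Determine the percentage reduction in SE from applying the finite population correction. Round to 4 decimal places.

8.5653

f = n/N = 3768/22980 = 0.16396867.
SE_no-fpc = √(s²/n) = 93.299964; SE_fpc = √((1−f)s²/n) = 85.308588.
Ratio = √(1−f) = 0.91434749. Reduction = 100·(1 − 0.91434749) = 8.5653%.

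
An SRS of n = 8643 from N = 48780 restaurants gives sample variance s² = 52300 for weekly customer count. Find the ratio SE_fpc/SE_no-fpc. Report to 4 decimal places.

f = n/N = 8643/48780 = 0.17718327.
SE_no-fpc = √(s²/n) = 2.4599064; SE_fpc = √((1−f)s²/n) = 2.2313626.
Ratio = √(1−f) = 0.90709246.

0.9071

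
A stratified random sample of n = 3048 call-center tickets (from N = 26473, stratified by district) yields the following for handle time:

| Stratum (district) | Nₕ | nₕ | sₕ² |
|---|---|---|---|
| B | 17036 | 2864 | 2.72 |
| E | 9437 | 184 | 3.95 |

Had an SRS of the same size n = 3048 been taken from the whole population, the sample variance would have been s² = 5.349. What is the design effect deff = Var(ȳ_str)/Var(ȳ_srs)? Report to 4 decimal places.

Var(ȳ_str) = Σ Wₕ²(1−fₕ)sₕ²/nₕ with Wₕ = Nₕ/26473:
  B: (17036/26473)²·(1−2864/17036)·2.72/2864 = 3.271812 × 10^-4
  E: (9437/26473)²·(1−184/9437)·3.95/184 = 0.0026747886
  → Var(ȳ_str) = 0.0030019698.
Var(ȳ_srs) = (1 − 3048/26473)·5.349/3048 = 0.0015528663.
deff = 0.0030019698 / 0.0015528663 = 1.9332.

1.9332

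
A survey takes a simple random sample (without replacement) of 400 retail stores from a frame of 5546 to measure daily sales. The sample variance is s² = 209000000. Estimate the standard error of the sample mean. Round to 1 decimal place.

Under SRS without replacement, Var(ȳ) = (1 − f)·s²/n with f = n/N = 400/5546 = 0.07212405.
Var(ȳ) = (1 − 0.07212405)·209000000/400 = 0.92787595·522500 = 484815.18.
SE(ȳ) = √(484815.18) = 696.3.

696.3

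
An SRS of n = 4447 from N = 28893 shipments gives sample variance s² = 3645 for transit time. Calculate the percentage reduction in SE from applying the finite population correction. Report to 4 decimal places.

f = n/N = 4447/28893 = 0.15391271.
SE_no-fpc = √(s²/n) = 0.90534728; SE_fpc = √((1−f)s²/n) = 0.83276562.
Ratio = √(1−f) = 0.91983003. Reduction = 100·(1 − 0.91983003) = 8.0170%.

8.0170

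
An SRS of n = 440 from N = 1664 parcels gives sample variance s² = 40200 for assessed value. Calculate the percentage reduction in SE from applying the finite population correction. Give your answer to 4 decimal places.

f = n/N = 440/1664 = 0.26442308.
SE_no-fpc = √(s²/n) = 9.5584327; SE_fpc = √((1−f)s²/n) = 8.1978645.
Ratio = √(1−f) = 0.85765781. Reduction = 100·(1 − 0.85765781) = 14.2342%.

14.2342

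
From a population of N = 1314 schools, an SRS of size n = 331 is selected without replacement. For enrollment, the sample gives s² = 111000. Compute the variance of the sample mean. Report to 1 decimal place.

250.9

Under SRS without replacement, Var(ȳ) = (1 − f)·s²/n with f = n/N = 331/1314 = 0.25190259.
Var(ȳ) = (1 − 0.25190259)·111000/331 = 0.74809741·335.34743 = 250.87255.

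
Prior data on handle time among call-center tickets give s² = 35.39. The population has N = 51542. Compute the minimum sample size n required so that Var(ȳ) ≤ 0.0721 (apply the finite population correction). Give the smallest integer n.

487

Without fpc, n₀ = s²/D = 35.39/0.0721 = 490.8460.
With fpc, (1 − n/N)·s²/n ≤ D requires n ≥ n₀/(1 + n₀/N) = 490.8460/(1 + 490.8460/51542) = 486.2157.
Rounding up, n = 487.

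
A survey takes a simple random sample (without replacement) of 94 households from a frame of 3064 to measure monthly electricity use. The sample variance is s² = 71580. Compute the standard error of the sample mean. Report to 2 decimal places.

27.17

Under SRS without replacement, Var(ȳ) = (1 − f)·s²/n with f = n/N = 94/3064 = 0.03067885.
Var(ȳ) = (1 − 0.03067885)·71580/94 = 0.96932115·761.48936 = 738.12774.
SE(ȳ) = √(738.12774) = 27.17.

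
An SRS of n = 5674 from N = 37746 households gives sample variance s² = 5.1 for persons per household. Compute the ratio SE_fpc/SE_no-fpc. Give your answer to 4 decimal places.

f = n/N = 5674/37746 = 0.15032056.
SE_no-fpc = √(s²/n) = 0.029980607; SE_fpc = √((1−f)s²/n) = 0.027635541.
Ratio = √(1−f) = 0.92178058.

0.9218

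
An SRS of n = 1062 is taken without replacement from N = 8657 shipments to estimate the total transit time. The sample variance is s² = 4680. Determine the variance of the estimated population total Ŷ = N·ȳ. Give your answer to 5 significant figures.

Var(Ŷ) = N²·Var(ȳ) = N²·(1 − n/N)·s²/n.
f = 1062/8657 = 0.12267529; Var(ȳ) = 0.87732471·4680/1062 = 3.8661767.
Var(Ŷ) = 8657² · 3.8661767 = 2.8974539 × 10^8.

2.8975 × 10^8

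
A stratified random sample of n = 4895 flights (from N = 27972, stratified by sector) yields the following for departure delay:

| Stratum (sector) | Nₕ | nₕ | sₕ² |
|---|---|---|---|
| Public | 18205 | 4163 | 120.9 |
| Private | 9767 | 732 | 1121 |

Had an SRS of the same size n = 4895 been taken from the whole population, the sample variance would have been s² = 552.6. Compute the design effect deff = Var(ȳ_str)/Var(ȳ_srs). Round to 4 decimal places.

1.9564

Var(ȳ_str) = Σ Wₕ²(1−fₕ)sₕ²/nₕ with Wₕ = Nₕ/27972:
  Public: (18205/27972)²·(1−4163/18205)·120.9/4163 = 0.0094883895
  Private: (9767/27972)²·(1−732/9767)·1121/732 = 0.1727177
  → Var(ȳ_str) = 0.18220609.
Var(ȳ_srs) = (1 − 4895/27972)·552.6/4895 = 0.093135235.
deff = 0.18220609 / 0.093135235 = 1.9564.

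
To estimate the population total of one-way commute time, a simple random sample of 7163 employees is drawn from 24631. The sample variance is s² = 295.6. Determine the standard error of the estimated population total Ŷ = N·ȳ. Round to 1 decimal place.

Var(Ŷ) = N²·Var(ȳ) = N²·(1 − n/N)·s²/n.
f = 7163/24631 = 0.29081239; Var(ȳ) = 0.70918761·295.6/7163 = 0.029266489.
Var(Ŷ) = 24631² · 0.029266489 = 1.7755574 × 10^7.
SE(Ŷ) = √(1.7755574 × 10^7) = 4213.7.

4213.7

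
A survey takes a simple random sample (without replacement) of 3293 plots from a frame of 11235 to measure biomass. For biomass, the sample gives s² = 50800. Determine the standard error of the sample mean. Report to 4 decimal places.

3.3023

Under SRS without replacement, Var(ȳ) = (1 − f)·s²/n with f = n/N = 3293/11235 = 0.29310191.
Var(ȳ) = (1 − 0.29310191)·50800/3293 = 0.70689809·15.426663 = 10.905078.
SE(ȳ) = √(10.905078) = 3.3023.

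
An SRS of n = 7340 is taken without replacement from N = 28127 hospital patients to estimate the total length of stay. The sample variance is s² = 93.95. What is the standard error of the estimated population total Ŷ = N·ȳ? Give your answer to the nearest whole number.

Var(Ŷ) = N²·Var(ȳ) = N²·(1 − n/N)·s²/n.
f = 7340/28127 = 0.26095922; Var(ȳ) = 0.73904078·93.95/7340 = 0.0094595206.
Var(Ŷ) = 28127² · 0.0094595206 = 7.4836928 × 10^6.
SE(Ŷ) = √(7.4836928 × 10^6) = 2736.

2736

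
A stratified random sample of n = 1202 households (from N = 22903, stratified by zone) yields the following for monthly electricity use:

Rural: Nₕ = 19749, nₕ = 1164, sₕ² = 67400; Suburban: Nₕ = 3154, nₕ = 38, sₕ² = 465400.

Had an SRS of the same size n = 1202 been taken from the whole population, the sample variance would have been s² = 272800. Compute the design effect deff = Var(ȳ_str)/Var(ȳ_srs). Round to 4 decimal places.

Var(ȳ_str) = Σ Wₕ²(1−fₕ)sₕ²/nₕ with Wₕ = Nₕ/22903:
  Rural: (19749/22903)²·(1−1164/19749)·67400/1164 = 40.516306
  Suburban: (3154/22903)²·(1−38/3154)·465400/38 = 229.46538
  → Var(ȳ_str) = 269.98169.
Var(ȳ_srs) = (1 − 1202/22903)·272800/1202 = 215.04397.
deff = 269.98169 / 215.04397 = 1.2555.

1.2555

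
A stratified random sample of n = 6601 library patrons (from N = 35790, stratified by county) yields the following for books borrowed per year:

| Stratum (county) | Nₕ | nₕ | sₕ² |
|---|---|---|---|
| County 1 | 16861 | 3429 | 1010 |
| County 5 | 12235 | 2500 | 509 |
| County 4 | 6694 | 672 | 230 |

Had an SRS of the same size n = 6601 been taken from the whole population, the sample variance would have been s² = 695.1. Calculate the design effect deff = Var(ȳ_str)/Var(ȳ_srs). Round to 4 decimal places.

0.9523

Var(ȳ_str) = Σ Wₕ²(1−fₕ)sₕ²/nₕ with Wₕ = Nₕ/35790:
  County 1: (16861/35790)²·(1−3429/16861)·1010/3429 = 0.052078025
  County 5: (12235/35790)²·(1−2500/12235)·509/2500 = 0.018931905
  County 4: (6694/35790)²·(1−672/6694)·230/672 = 0.010771139
  → Var(ȳ_str) = 0.081781069.
Var(ȳ_srs) = (1 − 6601/35790)·695.1/6601 = 0.085880601.
deff = 0.081781069 / 0.085880601 = 0.9523.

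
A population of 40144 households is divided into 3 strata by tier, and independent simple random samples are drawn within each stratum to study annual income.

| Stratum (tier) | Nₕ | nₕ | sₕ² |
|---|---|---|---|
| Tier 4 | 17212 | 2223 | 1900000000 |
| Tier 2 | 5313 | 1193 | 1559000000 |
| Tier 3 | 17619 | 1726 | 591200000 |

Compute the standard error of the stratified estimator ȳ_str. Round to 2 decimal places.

Var(ȳ_str) = Σₕ Wₕ²(1 − fₕ)sₕ²/nₕ with Wₕ = Nₕ/N, N = 40144.
Tier 4: Wₕ = 0.42875648; term = 0.42875648²·(1 − 0.12915408)·1900000000/2223 = 136828.59.
Tier 2: Wₕ = 0.13234855; term = 0.13234855²·(1 − 0.22454357)·1559000000/1193 = 17750.125.
Tier 3: Wₕ = 0.43889498; term = 0.43889498²·(1 − 0.09796243)·591200000/1726 = 59516.788.
Sum = 214095.5.
SE = √(214095.5) = 462.70.

462.70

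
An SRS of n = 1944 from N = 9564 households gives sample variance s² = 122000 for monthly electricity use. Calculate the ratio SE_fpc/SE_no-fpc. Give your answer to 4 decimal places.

0.8926

f = n/N = 1944/9564 = 0.20326223.
SE_no-fpc = √(s²/n) = 7.9219443; SE_fpc = √((1−f)s²/n) = 7.0711408.
Ratio = √(1−f) = 0.89260168.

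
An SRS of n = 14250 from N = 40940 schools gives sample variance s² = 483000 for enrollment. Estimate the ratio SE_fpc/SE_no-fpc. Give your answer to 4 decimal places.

f = n/N = 14250/40940 = 0.34807035.
SE_no-fpc = √(s²/n) = 5.8219187; SE_fpc = √((1−f)s²/n) = 4.7007429.
Ratio = √(1−f) = 0.80742161.

0.8074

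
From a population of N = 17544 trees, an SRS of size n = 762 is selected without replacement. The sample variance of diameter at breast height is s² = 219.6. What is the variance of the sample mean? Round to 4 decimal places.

Under SRS without replacement, Var(ȳ) = (1 − f)·s²/n with f = n/N = 762/17544 = 0.04343365.
Var(ȳ) = (1 − 0.04343365)·219.6/762 = 0.95656635·0.28818898 = 0.27567188.

0.2757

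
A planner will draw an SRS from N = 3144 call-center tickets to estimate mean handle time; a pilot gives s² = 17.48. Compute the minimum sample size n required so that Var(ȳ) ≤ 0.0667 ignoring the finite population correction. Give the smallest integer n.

Without fpc, n₀ = s²/D = 17.48/0.0667 = 262.0690.
Rounding up, n = 263.

263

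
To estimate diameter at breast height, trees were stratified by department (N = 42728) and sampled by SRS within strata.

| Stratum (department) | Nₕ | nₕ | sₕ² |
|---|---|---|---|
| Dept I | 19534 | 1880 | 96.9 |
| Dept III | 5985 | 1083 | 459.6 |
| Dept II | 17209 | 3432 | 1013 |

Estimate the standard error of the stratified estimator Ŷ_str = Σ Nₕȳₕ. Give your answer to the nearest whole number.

Var(Ŷ_str) = Σₕ Nₕ²(1 − fₕ)sₕ²/nₕ.
Dept I: 19534²·(1 − 1880/19534)·96.9/1880 = 1.7774616 × 10^7.
Dept III: 5985²·(1 − 1083/5985)·459.6/1083 = 1.2450564 × 10^7.
Dept II: 17209²·(1 − 3432/17209)·1013/3432 = 6.9979762 × 10^7.
Sum = 1.0020494 × 10^8.
SE = √(1.0020494 × 10^8) = 10010.

10010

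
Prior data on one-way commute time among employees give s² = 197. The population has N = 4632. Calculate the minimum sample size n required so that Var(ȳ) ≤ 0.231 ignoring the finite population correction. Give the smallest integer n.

Without fpc, n₀ = s²/D = 197/0.231 = 852.8139.
Rounding up, n = 853.

853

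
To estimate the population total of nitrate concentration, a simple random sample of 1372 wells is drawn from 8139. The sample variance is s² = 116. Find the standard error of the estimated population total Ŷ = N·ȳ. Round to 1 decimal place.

2157.9

Var(Ŷ) = N²·Var(ȳ) = N²·(1 − n/N)·s²/n.
f = 1372/8139 = 0.16857108; Var(ȳ) = 0.83142892·116/1372 = 0.07029574.
Var(Ŷ) = 8139² · 0.07029574 = 4.6566233 × 10^6.
SE(Ŷ) = √(4.6566233 × 10^6) = 2157.9.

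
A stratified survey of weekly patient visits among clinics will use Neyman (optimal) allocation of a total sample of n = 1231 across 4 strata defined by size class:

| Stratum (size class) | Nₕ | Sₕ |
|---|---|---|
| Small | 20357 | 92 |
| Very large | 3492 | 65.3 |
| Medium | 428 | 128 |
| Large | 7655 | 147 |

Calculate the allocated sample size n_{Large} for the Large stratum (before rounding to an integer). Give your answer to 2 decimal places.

422.20

Neyman allocation: nₕ = n·NₕSₕ / Σⱼ NⱼSⱼ.
Σ NⱼSⱼ = 20357·92 + 3492·65.3 + 428·128 + 7655·147 = 3.2809406 × 10^6.
n_{Large} = 1231·7655·147 / (3.2809406 × 10^6) = 422.20.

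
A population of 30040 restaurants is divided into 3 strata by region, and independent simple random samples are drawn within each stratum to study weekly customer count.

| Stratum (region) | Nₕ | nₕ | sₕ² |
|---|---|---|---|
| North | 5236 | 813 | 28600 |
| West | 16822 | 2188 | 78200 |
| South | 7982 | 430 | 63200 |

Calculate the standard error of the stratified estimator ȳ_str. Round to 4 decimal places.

Var(ȳ_str) = Σₕ Wₕ²(1 − fₕ)sₕ²/nₕ with Wₕ = Nₕ/N, N = 30040.
North: Wₕ = 0.17430093; term = 0.17430093²·(1 − 0.15527120)·28600/813 = 0.90280137.
West: Wₕ = 0.55998668; term = 0.55998668²·(1 − 0.13006777)·78200/2188 = 9.7499022.
South: Wₕ = 0.26571238; term = 0.26571238²·(1 − 0.05387121)·63200/430 = 9.8179874.
Sum = 20.470691.
SE = √(20.470691) = 4.5245.

4.5245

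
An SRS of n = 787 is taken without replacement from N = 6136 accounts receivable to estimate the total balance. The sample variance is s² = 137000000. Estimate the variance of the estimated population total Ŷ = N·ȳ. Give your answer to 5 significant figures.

Var(Ŷ) = N²·Var(ȳ) = N²·(1 − n/N)·s²/n.
f = 787/6136 = 0.12825945; Var(ȳ) = 0.87174055·137000000/787 = 151751.53.
Var(Ŷ) = 6136² · 151751.53 = 5.7135204 × 10^12.

5.7135 × 10^12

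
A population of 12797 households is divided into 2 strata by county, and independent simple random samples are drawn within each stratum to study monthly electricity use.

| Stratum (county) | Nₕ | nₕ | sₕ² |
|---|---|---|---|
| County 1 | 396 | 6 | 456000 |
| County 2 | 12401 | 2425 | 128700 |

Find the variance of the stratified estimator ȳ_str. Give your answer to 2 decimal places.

Var(ȳ_str) = Σₕ Wₕ²(1 − fₕ)sₕ²/nₕ with Wₕ = Nₕ/N, N = 12797.
County 1: Wₕ = 0.03094475; term = 0.03094475²·(1 − 0.01515152)·456000/6 = 71.673241.
County 2: Wₕ = 0.96905525; term = 0.96905525²·(1 − 0.19554875)·128700/2425 = 40.092544.
Sum = 111.76579.

111.77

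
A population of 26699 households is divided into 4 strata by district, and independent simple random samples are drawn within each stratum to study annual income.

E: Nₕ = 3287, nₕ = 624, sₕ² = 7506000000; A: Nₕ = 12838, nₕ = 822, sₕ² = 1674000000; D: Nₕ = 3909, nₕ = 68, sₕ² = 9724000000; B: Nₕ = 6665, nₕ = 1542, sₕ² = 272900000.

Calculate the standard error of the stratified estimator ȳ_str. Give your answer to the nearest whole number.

Var(ȳ_str) = Σₕ Wₕ²(1 − fₕ)sₕ²/nₕ with Wₕ = Nₕ/N, N = 26699.
E: Wₕ = 0.12311323; term = 0.12311323²·(1 − 0.18983876)·7506000000/624 = 147708.28.
A: Wₕ = 0.48084198; term = 0.48084198²·(1 − 0.06402866)·1674000000/822 = 440708.
D: Wₕ = 0.14640998; term = 0.14640998²·(1 − 0.01739575)·9724000000/68 = 3.0120073 × 10^6.
B: Wₕ = 0.24963482; term = 0.24963482²·(1 − 0.23135784)·272900000/1542 = 8477.2244.
Sum = 3.6089008 × 10^6.
SE = √(3.6089008 × 10^6) = 1900.

1900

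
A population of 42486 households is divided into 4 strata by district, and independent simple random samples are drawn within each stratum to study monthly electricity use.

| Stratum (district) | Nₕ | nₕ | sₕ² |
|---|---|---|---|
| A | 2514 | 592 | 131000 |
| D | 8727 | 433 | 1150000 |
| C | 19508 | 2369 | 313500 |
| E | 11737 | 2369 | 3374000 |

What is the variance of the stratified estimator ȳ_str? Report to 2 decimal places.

218.36

Var(ȳ_str) = Σₕ Wₕ²(1 − fₕ)sₕ²/nₕ with Wₕ = Nₕ/N, N = 42486.
A: Wₕ = 0.05917243; term = 0.05917243²·(1 − 0.23548130)·131000/592 = 0.59234749.
D: Wₕ = 0.20540884; term = 0.20540884²·(1 − 0.04961613)·1150000/433 = 106.49942.
C: Wₕ = 0.45916302; term = 0.45916302²·(1 − 0.12143736)·313500/2369 = 24.512015.
E: Wₕ = 0.27625571; term = 0.27625571²·(1 − 0.20184033)·3374000/2369 = 86.754561.
Sum = 218.35834.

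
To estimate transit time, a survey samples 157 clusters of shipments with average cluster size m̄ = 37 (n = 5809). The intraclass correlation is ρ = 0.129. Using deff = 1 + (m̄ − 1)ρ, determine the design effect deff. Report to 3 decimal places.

5.644

deff = 1 + (37 − 1)·0.129 = 1 + 4.644 = 5.644.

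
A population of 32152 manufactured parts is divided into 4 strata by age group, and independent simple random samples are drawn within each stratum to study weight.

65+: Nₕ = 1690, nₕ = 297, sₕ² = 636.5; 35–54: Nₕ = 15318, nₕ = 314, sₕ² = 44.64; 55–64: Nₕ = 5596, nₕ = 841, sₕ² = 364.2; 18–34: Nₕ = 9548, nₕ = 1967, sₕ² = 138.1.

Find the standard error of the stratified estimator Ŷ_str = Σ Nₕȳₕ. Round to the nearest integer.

Var(Ŷ_str) = Σₕ Nₕ²(1 − fₕ)sₕ²/nₕ.
65+: 1690²·(1 − 297/1690)·636.5/297 = 5.0452162 × 10^6.
35–54: 15318²·(1 − 314/15318)·44.64/314 = 3.2674102 × 10^7.
55–64: 5596²·(1 − 841/5596)·364.2/841 = 1.1523175 × 10^7.
18–34: 9548²·(1 − 1967/9548)·138.1/1967 = 5.0819247 × 10^6.
Sum = 5.4324418 × 10^7.
SE = √(5.4324418 × 10^7) = 7371.

7371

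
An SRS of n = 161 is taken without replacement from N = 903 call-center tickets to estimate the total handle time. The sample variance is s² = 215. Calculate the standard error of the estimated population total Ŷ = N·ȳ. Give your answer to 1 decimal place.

945.9

Var(Ŷ) = N²·Var(ȳ) = N²·(1 − n/N)·s²/n.
f = 161/903 = 0.17829457; Var(ȳ) = 0.82170543·215/161 = 1.0973085.
Var(Ŷ) = 903² · 1.0973085 = 894755.23.
SE(Ŷ) = √(894755.23) = 945.9.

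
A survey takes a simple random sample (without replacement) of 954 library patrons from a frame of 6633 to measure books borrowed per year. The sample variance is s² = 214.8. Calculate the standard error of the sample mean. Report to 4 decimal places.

0.4391

Under SRS without replacement, Var(ȳ) = (1 − f)·s²/n with f = n/N = 954/6633 = 0.14382632.
Var(ȳ) = (1 − 0.14382632)·214.8/954 = 0.85617368·0.22515723 = 0.1927737.
SE(ȳ) = √(0.1927737) = 0.4391.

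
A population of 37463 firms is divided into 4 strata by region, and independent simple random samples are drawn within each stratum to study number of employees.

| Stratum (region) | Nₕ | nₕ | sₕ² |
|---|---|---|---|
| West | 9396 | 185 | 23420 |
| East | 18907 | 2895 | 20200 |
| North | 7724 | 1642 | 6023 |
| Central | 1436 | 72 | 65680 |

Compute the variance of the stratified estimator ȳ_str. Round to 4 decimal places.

Var(ȳ_str) = Σₕ Wₕ²(1 − fₕ)sₕ²/nₕ with Wₕ = Nₕ/N, N = 37463.
West: Wₕ = 0.25080746; term = 0.25080746²·(1 − 0.01968923)·23420/185 = 7.8065626.
East: Wₕ = 0.50468462; term = 0.50468462²·(1 − 0.15311789)·20200/2895 = 1.5051019.
North: Wₕ = 0.20617676; term = 0.20617676²·(1 − 0.21258415)·6023/1642 = 0.12277877.
Central: Wₕ = 0.03833115; term = 0.03833115²·(1 − 0.05013928)·65680/72 = 1.2731054.
Sum = 10.707549.

10.7075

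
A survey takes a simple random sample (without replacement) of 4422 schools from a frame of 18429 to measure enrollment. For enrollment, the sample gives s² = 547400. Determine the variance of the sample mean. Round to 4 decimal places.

94.0870

Under SRS without replacement, Var(ȳ) = (1 − f)·s²/n with f = n/N = 4422/18429 = 0.23994791.
Var(ȳ) = (1 − 0.23994791)·547400/4422 = 0.76005209·123.79014 = 94.086955.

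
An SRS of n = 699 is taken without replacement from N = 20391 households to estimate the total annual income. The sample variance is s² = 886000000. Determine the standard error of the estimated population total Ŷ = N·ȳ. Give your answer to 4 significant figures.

2.256 × 10^7

Var(Ŷ) = N²·Var(ȳ) = N²·(1 − n/N)·s²/n.
f = 699/20391 = 0.03427983; Var(ȳ) = 0.96572017·886000000/699 = 1.2240745 × 10^6.
Var(Ŷ) = 20391² · (1.2240745 × 10^6) = 5.0896146 × 10^14.
SE(Ŷ) = √(5.0896146 × 10^14) = 2.256 × 10^7.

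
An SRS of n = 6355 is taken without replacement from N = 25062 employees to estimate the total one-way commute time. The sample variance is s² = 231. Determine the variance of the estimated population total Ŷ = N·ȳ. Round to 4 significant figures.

Var(Ŷ) = N²·Var(ȳ) = N²·(1 − n/N)·s²/n.
f = 6355/25062 = 0.25357114; Var(ȳ) = 0.74642886·231/6355 = 0.02713219.
Var(Ŷ) = 25062² · 0.02713219 = 1.7041833 × 10^7.

1.704 × 10^7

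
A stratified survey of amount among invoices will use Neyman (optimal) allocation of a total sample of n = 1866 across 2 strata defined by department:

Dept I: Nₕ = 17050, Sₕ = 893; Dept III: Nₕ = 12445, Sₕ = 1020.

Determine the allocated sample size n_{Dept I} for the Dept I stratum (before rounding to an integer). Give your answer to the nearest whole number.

1018

Neyman allocation: nₕ = n·NₕSₕ / Σⱼ NⱼSⱼ.
Σ NⱼSⱼ = 17050·893 + 12445·1020 = 2.791955 × 10^7.
n_{Dept I} = 1866·17050·893 / (2.791955 × 10^7) = 1018.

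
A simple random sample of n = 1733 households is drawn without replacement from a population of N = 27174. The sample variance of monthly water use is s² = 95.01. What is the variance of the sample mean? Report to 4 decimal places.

Under SRS without replacement, Var(ȳ) = (1 − f)·s²/n with f = n/N = 1733/27174 = 0.06377420.
Var(ȳ) = (1 − 0.06377420)·95.01/1733 = 0.93622580·0.054824005 = 0.051327648.

0.0513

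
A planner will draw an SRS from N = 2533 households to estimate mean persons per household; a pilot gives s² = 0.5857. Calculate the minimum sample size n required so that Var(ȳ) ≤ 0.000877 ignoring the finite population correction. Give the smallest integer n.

668

Without fpc, n₀ = s²/D = 0.5857/0.000877 = 667.8449.
Rounding up, n = 668.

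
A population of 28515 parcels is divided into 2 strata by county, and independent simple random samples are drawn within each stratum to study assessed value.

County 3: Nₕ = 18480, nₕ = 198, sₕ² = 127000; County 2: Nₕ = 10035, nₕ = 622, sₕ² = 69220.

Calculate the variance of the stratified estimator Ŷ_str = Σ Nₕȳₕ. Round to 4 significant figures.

Var(Ŷ_str) = Σₕ Nₕ²(1 − fₕ)sₕ²/nₕ.
County 3: 18480²·(1 − 198/18480)·127000/198 = 2.1670264 × 10^11.
County 2: 10035²·(1 − 622/10035)·69220/622 = 1.0512031 × 10^10.
Sum = 2.2721467 × 10^11.

2.272 × 10^11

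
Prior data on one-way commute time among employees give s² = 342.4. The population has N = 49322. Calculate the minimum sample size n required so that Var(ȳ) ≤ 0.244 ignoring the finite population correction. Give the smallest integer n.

1404

Without fpc, n₀ = s²/D = 342.4/0.244 = 1403.2787.
Rounding up, n = 1404.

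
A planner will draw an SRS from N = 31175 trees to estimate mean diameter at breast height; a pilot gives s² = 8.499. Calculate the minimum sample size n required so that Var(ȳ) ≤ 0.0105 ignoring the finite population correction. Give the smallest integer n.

810

Without fpc, n₀ = s²/D = 8.499/0.0105 = 809.4286.
Rounding up, n = 810.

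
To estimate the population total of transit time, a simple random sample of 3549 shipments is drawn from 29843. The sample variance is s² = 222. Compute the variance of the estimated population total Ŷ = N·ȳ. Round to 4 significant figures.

Var(Ŷ) = N²·Var(ȳ) = N²·(1 − n/N)·s²/n.
f = 3549/29843 = 0.11892236; Var(ȳ) = 0.88107764·222/3549 = 0.055113901.
Var(Ŷ) = 29843² · 0.055113901 = 4.9084696 × 10^7.

4.908 × 10^7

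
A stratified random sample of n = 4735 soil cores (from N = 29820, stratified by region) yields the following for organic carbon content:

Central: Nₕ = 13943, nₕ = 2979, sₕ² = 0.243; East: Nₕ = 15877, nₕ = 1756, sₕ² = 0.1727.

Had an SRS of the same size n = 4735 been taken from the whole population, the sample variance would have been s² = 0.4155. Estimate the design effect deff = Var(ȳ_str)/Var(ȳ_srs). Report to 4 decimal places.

Var(ȳ_str) = Σ Wₕ²(1−fₕ)sₕ²/nₕ with Wₕ = Nₕ/29820:
  Central: (13943/29820)²·(1−2979/13943)·0.243/2979 = 1.4023155 × 10^-5
  East: (15877/29820)²·(1−1756/15877)·0.1727/1756 = 2.4796275 × 10^-5
  → Var(ȳ_str) = 3.881943 × 10^-5.
Var(ȳ_srs) = (1 − 4735/29820)·0.4155/4735 = 7.381719 × 10^-5.
deff = (3.881943 × 10^-5) / (7.381719 × 10^-5) = 0.5259.

0.5259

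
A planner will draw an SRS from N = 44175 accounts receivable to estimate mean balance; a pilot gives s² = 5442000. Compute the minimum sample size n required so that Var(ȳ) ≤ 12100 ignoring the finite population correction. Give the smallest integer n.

Without fpc, n₀ = s²/D = 5442000/12100 = 449.7521.
Rounding up, n = 450.

450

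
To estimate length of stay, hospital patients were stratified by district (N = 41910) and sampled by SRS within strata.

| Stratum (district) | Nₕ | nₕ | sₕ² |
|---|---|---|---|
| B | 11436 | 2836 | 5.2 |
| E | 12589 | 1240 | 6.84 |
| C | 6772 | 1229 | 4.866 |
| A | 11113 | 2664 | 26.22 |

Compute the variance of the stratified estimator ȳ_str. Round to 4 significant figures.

Var(ȳ_str) = Σₕ Wₕ²(1 − fₕ)sₕ²/nₕ with Wₕ = Nₕ/N, N = 41910.
B: Wₕ = 0.27287044; term = 0.27287044²·(1 − 0.24798881)·5.2/2836 = 1.0266783 × 10^-4.
E: Wₕ = 0.30038177; term = 0.30038177²·(1 − 0.09849869)·6.84/1240 = 4.4869158 × 10^-4.
C: Wₕ = 0.16158435; term = 0.16158435²·(1 − 0.18148258)·4.866/1229 = 8.4614877 × 10^-5.
A: Wₕ = 0.26516345; term = 0.26516345²·(1 − 0.23971925)·26.22/2664 = 5.2613812 × 10^-4.
Sum = 0.0011621124.

0.001162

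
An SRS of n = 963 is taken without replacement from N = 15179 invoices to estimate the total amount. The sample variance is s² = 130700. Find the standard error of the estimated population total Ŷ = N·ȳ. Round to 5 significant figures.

171130

Var(Ŷ) = N²·Var(ȳ) = N²·(1 − n/N)·s²/n.
f = 963/15179 = 0.06344291; Var(ȳ) = 0.93655709·130700/963 = 127.11112.
Var(Ŷ) = 15179² · 127.11112 = 2.9286661 × 10^10.
SE(Ŷ) = √(2.9286661 × 10^10) = 171130.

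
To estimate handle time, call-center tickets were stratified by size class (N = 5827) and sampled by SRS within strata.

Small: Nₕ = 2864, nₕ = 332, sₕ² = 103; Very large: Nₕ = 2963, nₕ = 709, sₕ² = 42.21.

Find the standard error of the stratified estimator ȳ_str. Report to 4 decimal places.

Var(ȳ_str) = Σₕ Wₕ²(1 − fₕ)sₕ²/nₕ with Wₕ = Nₕ/N, N = 5827.
Small: Wₕ = 0.49150506; term = 0.49150506²·(1 − 0.11592179)·103/332 = 0.066259144.
Very large: Wₕ = 0.50849494; term = 0.50849494²·(1 − 0.23928451)·42.21/709 = 0.011710209.
Sum = 0.077969353.
SE = √(0.077969353) = 0.2792.

0.2792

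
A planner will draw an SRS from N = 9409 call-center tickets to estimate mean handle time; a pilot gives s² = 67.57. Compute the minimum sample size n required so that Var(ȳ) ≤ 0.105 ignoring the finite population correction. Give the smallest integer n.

Without fpc, n₀ = s²/D = 67.57/0.105 = 643.5238.
Rounding up, n = 644.

644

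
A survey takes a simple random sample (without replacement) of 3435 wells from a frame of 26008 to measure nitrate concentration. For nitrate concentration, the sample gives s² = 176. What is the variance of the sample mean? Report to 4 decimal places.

Under SRS without replacement, Var(ȳ) = (1 − f)·s²/n with f = n/N = 3435/26008 = 0.13207475.
Var(ȳ) = (1 − 0.13207475)·176/3435 = 0.86792525·0.051237263 = 0.044470115.

0.0445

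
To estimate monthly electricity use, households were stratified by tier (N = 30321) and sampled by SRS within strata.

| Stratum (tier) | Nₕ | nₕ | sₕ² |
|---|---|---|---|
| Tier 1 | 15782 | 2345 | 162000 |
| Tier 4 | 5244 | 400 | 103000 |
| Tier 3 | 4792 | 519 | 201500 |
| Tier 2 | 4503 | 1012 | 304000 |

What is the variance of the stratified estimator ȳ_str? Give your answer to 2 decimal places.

36.83

Var(ȳ_str) = Σₕ Wₕ²(1 − fₕ)sₕ²/nₕ with Wₕ = Nₕ/N, N = 30321.
Tier 1: Wₕ = 0.52049735; term = 0.52049735²·(1 − 0.14858700)·162000/2345 = 15.934905.
Tier 4: Wₕ = 0.17294944; term = 0.17294944²·(1 − 0.07627765)·103000/400 = 7.1147068.
Tier 3: Wₕ = 0.15804228; term = 0.15804228²·(1 − 0.10830551)·201500/519 = 8.6470975.
Tier 2: Wₕ = 0.14851093; term = 0.14851093²·(1 − 0.22473906)·304000/1012 = 5.136388.
Sum = 36.833097.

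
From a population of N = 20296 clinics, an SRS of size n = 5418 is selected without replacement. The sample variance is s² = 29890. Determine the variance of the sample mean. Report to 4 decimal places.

4.0441

Under SRS without replacement, Var(ȳ) = (1 − f)·s²/n with f = n/N = 5418/20296 = 0.26694915.
Var(ȳ) = (1 − 0.26694915)·29890/5418 = 0.73305085·5.5167959 = 4.0440919.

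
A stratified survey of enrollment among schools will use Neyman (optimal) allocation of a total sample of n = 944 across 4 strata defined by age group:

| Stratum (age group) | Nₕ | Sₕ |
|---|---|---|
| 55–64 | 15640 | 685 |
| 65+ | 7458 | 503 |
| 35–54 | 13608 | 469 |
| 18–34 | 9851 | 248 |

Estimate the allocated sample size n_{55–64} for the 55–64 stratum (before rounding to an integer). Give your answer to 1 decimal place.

434.2

Neyman allocation: nₕ = n·NₕSₕ / Σⱼ NⱼSⱼ.
Σ NⱼSⱼ = 15640·685 + 7458·503 + 13608·469 + 9851·248 = 2.3289974 × 10^7.
n_{55–64} = 944·15640·685 / (2.3289974 × 10^7) = 434.2.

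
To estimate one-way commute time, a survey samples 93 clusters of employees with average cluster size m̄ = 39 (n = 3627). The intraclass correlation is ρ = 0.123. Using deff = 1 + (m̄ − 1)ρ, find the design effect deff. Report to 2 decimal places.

deff = 1 + (39 − 1)·0.123 = 1 + 4.674 = 5.674.

5.67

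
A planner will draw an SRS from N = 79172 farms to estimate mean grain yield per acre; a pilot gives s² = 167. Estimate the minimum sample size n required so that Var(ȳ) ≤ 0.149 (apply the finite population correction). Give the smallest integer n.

1106

Without fpc, n₀ = s²/D = 167/0.149 = 1120.8054.
With fpc, (1 − n/N)·s²/n ≤ D requires n ≥ n₀/(1 + n₀/N) = 1120.8054/(1 + 1120.8054/79172) = 1105.1601.
Rounding up, n = 1106.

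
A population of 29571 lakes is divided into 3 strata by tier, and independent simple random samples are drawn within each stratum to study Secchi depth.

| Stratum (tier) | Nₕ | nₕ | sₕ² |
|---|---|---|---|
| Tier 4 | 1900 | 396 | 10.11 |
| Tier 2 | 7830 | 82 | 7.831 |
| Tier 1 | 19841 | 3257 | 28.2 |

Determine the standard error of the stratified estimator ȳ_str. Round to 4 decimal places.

Var(ȳ_str) = Σₕ Wₕ²(1 − fₕ)sₕ²/nₕ with Wₕ = Nₕ/N, N = 29571.
Tier 4: Wₕ = 0.06425214; term = 0.06425214²·(1 − 0.20842105)·10.11/396 = 8.3430603 × 10^-5.
Tier 2: Wₕ = 0.26478645; term = 0.26478645²·(1 − 0.01047254)·7.831/82 = 0.006625562.
Tier 1: Wₕ = 0.67096141; term = 0.67096141²·(1 − 0.16415503)·28.2/3257 = 0.0032580082.
Sum = 0.0099670008.
SE = √(0.0099670008) = 0.0998.

0.0998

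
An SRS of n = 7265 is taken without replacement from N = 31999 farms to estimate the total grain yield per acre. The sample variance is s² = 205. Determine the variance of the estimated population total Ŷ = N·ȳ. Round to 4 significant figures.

2.233 × 10^7

Var(Ŷ) = N²·Var(ȳ) = N²·(1 − n/N)·s²/n.
f = 7265/31999 = 0.22703834; Var(ȳ) = 0.77296166·205/7265 = 0.021811031.
Var(Ŷ) = 31999² · 0.021811031 = 2.23331 × 10^7.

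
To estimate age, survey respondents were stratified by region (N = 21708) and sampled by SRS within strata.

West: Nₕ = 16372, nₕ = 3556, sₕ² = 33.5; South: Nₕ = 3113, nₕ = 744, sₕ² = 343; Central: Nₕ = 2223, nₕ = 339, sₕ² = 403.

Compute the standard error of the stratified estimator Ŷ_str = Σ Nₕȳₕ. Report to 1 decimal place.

3218.0

Var(Ŷ_str) = Σₕ Nₕ²(1 − fₕ)sₕ²/nₕ.
West: 16372²·(1 − 3556/16372)·33.5/3556 = 1.9766842 × 10^6.
South: 3113²·(1 − 744/3113)·343/744 = 3.3998939 × 10^6.
Central: 2223²·(1 − 339/2223)·403/339 = 4.9788118 × 10^6.
Sum = 1.035539 × 10^7.
SE = √(1.035539 × 10^7) = 3218.0.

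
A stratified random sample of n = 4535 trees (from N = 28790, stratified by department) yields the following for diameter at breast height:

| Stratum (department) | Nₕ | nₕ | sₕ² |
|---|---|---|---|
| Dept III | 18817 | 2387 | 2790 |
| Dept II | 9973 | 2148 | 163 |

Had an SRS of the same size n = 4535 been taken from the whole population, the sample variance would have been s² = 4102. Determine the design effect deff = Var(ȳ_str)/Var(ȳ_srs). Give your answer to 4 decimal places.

Var(ȳ_str) = Σ Wₕ²(1−fₕ)sₕ²/nₕ with Wₕ = Nₕ/28790:
  Dept III: (18817/28790)²·(1−2387/18817)·2790/2387 = 0.4359698
  Dept II: (9973/28790)²·(1−2148/9973)·163/2148 = 0.0071446369
  → Var(ȳ_str) = 0.44311444.
Var(ȳ_srs) = (1 − 4535/28790)·4102/4535 = 0.76204037.
deff = 0.44311444 / 0.76204037 = 0.5815.

0.5815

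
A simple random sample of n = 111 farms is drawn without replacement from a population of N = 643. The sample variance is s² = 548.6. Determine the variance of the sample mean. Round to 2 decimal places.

Under SRS without replacement, Var(ȳ) = (1 − f)·s²/n with f = n/N = 111/643 = 0.17262830.
Var(ȳ) = (1 − 0.17262830)·548.6/111 = 0.82737170·4.9423423 = 4.0891542.

4.09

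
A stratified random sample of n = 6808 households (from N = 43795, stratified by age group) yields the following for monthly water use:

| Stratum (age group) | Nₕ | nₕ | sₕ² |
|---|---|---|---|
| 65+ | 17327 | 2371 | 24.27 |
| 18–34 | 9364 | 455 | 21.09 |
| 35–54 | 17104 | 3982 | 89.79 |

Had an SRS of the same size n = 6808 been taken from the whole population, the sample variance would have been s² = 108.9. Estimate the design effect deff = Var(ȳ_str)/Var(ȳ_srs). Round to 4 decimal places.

0.4469

Var(ȳ_str) = Σ Wₕ²(1−fₕ)sₕ²/nₕ with Wₕ = Nₕ/43795:
  65+: (17327/43795)²·(1−2371/17327)·24.27/2371 = 0.0013830185
  18–34: (9364/43795)²·(1−455/9364)·21.09/455 = 0.0020160741
  35–54: (17104/43795)²·(1−3982/17104)·89.79/3982 = 0.002638611
  → Var(ȳ_str) = 0.0060377036.
Var(ȳ_srs) = (1 − 6808/43795)·108.9/6808 = 0.013509302.
deff = 0.0060377036 / 0.013509302 = 0.4469.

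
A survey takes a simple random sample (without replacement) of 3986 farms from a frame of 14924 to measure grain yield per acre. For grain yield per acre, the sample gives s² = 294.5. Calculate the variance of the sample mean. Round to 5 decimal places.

0.05415

Under SRS without replacement, Var(ȳ) = (1 − f)·s²/n with f = n/N = 3986/14924 = 0.26708657.
Var(ȳ) = (1 − 0.26708657)·294.5/3986 = 0.73291343·0.073883593 = 0.054150277.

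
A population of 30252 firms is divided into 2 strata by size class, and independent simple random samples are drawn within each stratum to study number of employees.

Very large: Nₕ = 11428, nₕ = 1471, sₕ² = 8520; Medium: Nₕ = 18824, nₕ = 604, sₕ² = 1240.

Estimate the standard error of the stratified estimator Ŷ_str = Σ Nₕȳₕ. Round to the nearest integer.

Var(Ŷ_str) = Σₕ Nₕ²(1 − fₕ)sₕ²/nₕ.
Very large: 11428²·(1 − 1471/11428)·8520/1471 = 6.5906107 × 10^8.
Medium: 18824²·(1 − 604/18824)·1240/604 = 7.0411733 × 10^8.
Sum = 1.3631784 × 10^9.
SE = √(1.3631784 × 10^9) = 36921.

36921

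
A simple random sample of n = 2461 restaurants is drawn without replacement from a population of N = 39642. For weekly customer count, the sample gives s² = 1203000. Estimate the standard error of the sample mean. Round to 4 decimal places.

21.4121

Under SRS without replacement, Var(ȳ) = (1 − f)·s²/n with f = n/N = 2461/39642 = 0.06208062.
Var(ȳ) = (1 − 0.06208062)·1203000/2461 = 0.93791938·488.82568 = 458.47908.
SE(ȳ) = √(458.47908) = 21.4121.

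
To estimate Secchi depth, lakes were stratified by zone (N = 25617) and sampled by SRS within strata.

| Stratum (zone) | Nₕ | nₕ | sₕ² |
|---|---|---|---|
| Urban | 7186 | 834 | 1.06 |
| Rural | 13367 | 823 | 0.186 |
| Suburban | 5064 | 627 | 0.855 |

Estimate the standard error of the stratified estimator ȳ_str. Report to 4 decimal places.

Var(ȳ_str) = Σₕ Wₕ²(1 − fₕ)sₕ²/nₕ with Wₕ = Nₕ/N, N = 25617.
Urban: Wₕ = 0.28051684; term = 0.28051684²·(1 − 0.11605900)·1.06/834 = 8.8405845 × 10^-5.
Rural: Wₕ = 0.52180193; term = 0.52180193²·(1 − 0.06156954)·0.186/823 = 5.774662 × 10^-5.
Suburban: Wₕ = 0.19768123; term = 0.19768123²·(1 − 0.12381517)·0.855/627 = 4.6690139 × 10^-5.
Sum = 1.928426 × 10^-4.
SE = √(1.928426 × 10^-4) = 0.0139.

0.0139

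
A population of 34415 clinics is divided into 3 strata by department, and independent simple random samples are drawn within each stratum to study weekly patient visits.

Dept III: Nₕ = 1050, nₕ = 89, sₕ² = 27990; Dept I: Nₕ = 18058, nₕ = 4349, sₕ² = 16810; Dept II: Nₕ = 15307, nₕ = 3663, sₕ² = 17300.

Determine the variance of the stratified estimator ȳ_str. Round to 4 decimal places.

1.7866

Var(ȳ_str) = Σₕ Wₕ²(1 − fₕ)sₕ²/nₕ with Wₕ = Nₕ/N, N = 34415.
Dept III: Wₕ = 0.03050995; term = 0.03050995²·(1 − 0.08476190)·27990/89 = 0.26793536.
Dept I: Wₕ = 0.52471306; term = 0.52471306²·(1 − 0.24083509)·16810/4349 = 0.80790107.
Dept II: Wₕ = 0.44477699; term = 0.44477699²·(1 − 0.23930228)·17300/3663 = 0.71073208.
Sum = 1.7865685.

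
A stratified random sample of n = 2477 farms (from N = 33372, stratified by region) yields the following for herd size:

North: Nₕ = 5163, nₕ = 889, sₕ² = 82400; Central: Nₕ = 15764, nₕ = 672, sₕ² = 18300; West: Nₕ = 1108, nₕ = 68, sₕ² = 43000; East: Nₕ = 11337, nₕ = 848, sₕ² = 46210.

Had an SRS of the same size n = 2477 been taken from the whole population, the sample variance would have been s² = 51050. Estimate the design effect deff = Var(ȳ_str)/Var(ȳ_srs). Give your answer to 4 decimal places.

0.7404

Var(ȳ_str) = Σ Wₕ²(1−fₕ)sₕ²/nₕ with Wₕ = Nₕ/33372:
  North: (5163/33372)²·(1−889/5163)·82400/889 = 1.8365283
  Central: (15764/33372)²·(1−672/15764)·18300/672 = 5.817422
  West: (1108/33372)²·(1−68/1108)·43000/68 = 0.65428682
  East: (11337/33372)²·(1−848/11337)·46210/848 = 5.8184577
  → Var(ȳ_str) = 14.126695.
Var(ȳ_srs) = (1 − 2477/33372)·51050/2477 = 19.079883.
deff = 14.126695 / 19.079883 = 0.7404.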